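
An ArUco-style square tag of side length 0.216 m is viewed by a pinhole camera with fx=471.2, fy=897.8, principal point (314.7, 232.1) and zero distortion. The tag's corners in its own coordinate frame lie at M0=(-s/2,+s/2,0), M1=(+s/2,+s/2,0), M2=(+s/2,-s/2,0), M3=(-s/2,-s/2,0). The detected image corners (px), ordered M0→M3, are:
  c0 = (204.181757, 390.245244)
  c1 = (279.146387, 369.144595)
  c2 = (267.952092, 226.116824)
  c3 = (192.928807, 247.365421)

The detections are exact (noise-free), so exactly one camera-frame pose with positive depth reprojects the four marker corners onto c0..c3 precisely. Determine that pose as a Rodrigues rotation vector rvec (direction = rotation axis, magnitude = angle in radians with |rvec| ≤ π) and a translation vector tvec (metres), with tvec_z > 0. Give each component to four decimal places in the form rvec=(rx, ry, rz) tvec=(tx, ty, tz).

rvec=(0.0061, 0.0052, -0.1475) tvec=(-0.2239, 0.1138, 1.3412)

Intrinsics K: fx=471.2, fy=897.8, cx=314.7, cy=232.1
Marker side s = 0.216 m; corners in marker frame (Z=0):
  M0 = (-0.1080, +0.1080, 0)
  M1 = (+0.1080, +0.1080, 0)
  M2 = (+0.1080, -0.1080, 0)
  M3 = (-0.1080, -0.1080, 0)
Detected image corners:
  c0 = (204.181757, 390.245244) px
  c1 = (279.146387, 369.144595) px
  c2 = (267.952092, 226.116824) px
  c3 = (192.928807, 247.365421) px
Planar DLT: solve 8×8 A·h = b for H (H[2,2]=1):
  H  [+346.21156 +52.96307 +236.03798]
  H  [-99.31354 +663.13105 +308.25554]
  H  [-0.00416 +0.00424 +1.00000]
B = K⁻¹H; ‖b₁‖=0.745627, ‖b₂‖=0.745627; λ = 2/(‖b₁‖+‖b₂‖) = 1.341153, sign → tz>0 ⇒ λ=+1.341153
r₁ = λ·B[:,0] = (+0.98913,-0.14691,-0.00558); r₂ = λ·B[:,1] = (+0.14694,+0.98913,+0.00569)
r₃ = r₁×r₂ = (+0.00469,-0.00645,+0.99997); SVD([r₁ r₂ r₃]) → R = UVᵀ:
  R  [+0.98913 +0.14694 +0.00469]
  R  [-0.14691 +0.98913 -0.00645]
  R  [-0.00558 +0.00569 +0.99997]
t = (-0.22389, +0.11376, +1.34115) m
tr R = 2.978230; θ = arccos((tr R − 1)/2) = 0.147680 rad = 8.461°
axis k = ((R−Rᵀ)₃₂, (R−Rᵀ)₁₃, (R−Rᵀ)₂₁) / (2 sinθ) = (+0.041259, +0.034894, -0.998539)
rvec = θ·k = (+0.006093, +0.005153, -0.147465)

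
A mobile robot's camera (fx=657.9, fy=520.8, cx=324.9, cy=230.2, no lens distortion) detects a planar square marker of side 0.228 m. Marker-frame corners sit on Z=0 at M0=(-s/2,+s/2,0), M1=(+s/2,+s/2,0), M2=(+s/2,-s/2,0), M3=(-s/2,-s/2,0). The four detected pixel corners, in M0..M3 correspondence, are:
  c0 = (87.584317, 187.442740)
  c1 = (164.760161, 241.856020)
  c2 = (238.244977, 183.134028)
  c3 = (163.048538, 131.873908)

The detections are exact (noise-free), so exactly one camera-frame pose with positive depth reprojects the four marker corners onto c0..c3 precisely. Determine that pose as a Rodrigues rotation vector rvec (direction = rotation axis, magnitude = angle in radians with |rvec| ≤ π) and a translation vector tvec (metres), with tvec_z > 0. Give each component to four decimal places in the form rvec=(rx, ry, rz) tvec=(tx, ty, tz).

rvec=(-0.2942, 0.0030, 0.7180) tvec=(-0.3517, -0.1240, 1.4368)

Intrinsics K: fx=657.9, fy=520.8, cx=324.9, cy=230.2
Marker side s = 0.228 m; corners in marker frame (Z=0):
  M0 = (-0.1140, +0.1140, 0)
  M1 = (+0.1140, +0.1140, 0)
  M2 = (+0.1140, -0.1140, 0)
  M3 = (-0.1140, -0.1140, 0)
Detected image corners:
  c0 = (87.584317, 187.442740) px
  c1 = (164.760161, 241.856020) px
  c2 = (238.244977, 183.134028) px
  c3 = (163.048538, 131.873908) px
Planar DLT: solve 8×8 A·h = b for H (H[2,2]=1):
  H  [+322.32990 -356.76429 +163.87938]
  H  [+218.23911 +216.32167 +185.26079]
  H  [-0.07178 -0.18412 +1.00000]
B = K⁻¹H; ‖b₁‖=0.695970, ‖b₂‖=0.695970; λ = 2/(‖b₁‖+‖b₂‖) = 1.436844, sign → tz>0 ⇒ λ=+1.436844
r₁ = λ·B[:,0] = (+0.75489,+0.64769,-0.10313); r₂ = λ·B[:,1] = (-0.64852,+0.71375,-0.26454)
r₃ = r₁×r₂ = (-0.09773,+0.26659,+0.95884); SVD([r₁ r₂ r₃]) → R = UVᵀ:
  R  [+0.75489 -0.64852 -0.09773]
  R  [+0.64769 +0.71375 +0.26659]
  R  [-0.10313 -0.26454 +0.95884]
t = (-0.35167, -0.12398, +1.43684) m
tr R = 2.427482; θ = arccos((tr R − 1)/2) = 0.775971 rad = 44.460°
axis k = ((R−Rᵀ)₃₂, (R−Rᵀ)₁₃, (R−Rᵀ)₂₁) / (2 sinθ) = (-0.379157, +0.003852, +0.925325)
rvec = θ·k = (-0.294214, +0.002989, +0.718025)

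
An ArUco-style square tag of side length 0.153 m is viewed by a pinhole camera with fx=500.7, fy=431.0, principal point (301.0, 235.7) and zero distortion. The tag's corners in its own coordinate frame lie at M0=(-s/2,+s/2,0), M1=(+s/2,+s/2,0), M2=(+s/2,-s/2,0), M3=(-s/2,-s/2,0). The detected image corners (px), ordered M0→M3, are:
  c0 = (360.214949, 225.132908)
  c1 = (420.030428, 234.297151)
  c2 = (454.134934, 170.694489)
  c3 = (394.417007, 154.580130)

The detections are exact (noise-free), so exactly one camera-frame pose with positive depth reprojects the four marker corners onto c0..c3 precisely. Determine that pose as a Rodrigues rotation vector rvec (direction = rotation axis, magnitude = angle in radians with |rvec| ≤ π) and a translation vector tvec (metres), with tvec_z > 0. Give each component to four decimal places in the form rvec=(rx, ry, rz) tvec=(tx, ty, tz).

Intrinsics K: fx=500.7, fy=431.0, cx=301.0, cy=235.7
Marker side s = 0.153 m; corners in marker frame (Z=0):
  M0 = (-0.0765, +0.0765, 0)
  M1 = (+0.0765, +0.0765, 0)
  M2 = (+0.0765, -0.0765, 0)
  M3 = (-0.0765, -0.0765, 0)
Detected image corners:
  c0 = (360.214949, 225.132908) px
  c1 = (420.030428, 234.297151) px
  c2 = (454.134934, 170.694489) px
  c3 = (394.417007, 154.580130) px
Planar DLT: solve 8×8 A·h = b for H (H[2,2]=1):
  H  [+640.33194 -84.86854 +408.15732]
  H  [+202.31328 +503.99928 +197.34429]
  H  [+0.61319 +0.33974 +1.00000]
B = K⁻¹H; ‖b₁‖=1.105681, ‖b₂‖=1.105681; λ = 2/(‖b₁‖+‖b₂‖) = 0.904420, sign → tz>0 ⇒ λ=+0.904420
r₁ = λ·B[:,0] = (+0.82325,+0.12125,+0.55458); r₂ = λ·B[:,1] = (-0.33801,+0.88957,+0.30726)
r₃ = r₁×r₂ = (-0.45608,-0.44041,+0.77332); SVD([r₁ r₂ r₃]) → R = UVᵀ:
  R  [+0.82325 -0.33801 -0.45608]
  R  [+0.12125 +0.88957 -0.44041]
  R  [+0.55458 +0.30726 +0.77332]
t = (+0.19356, -0.08049, +0.90442) m
tr R = 2.486137; θ = arccos((tr R − 1)/2) = 0.733152 rad = 42.007°
axis k = ((R−Rᵀ)₃₂, (R−Rᵀ)₁₃, (R−Rᵀ)₂₁) / (2 sinθ) = (+0.558622, -0.755114, +0.343140)
rvec = θ·k = (+0.409555, -0.553613, +0.251574)

rvec=(0.4096, -0.5536, 0.2516) tvec=(0.1936, -0.0805, 0.9044)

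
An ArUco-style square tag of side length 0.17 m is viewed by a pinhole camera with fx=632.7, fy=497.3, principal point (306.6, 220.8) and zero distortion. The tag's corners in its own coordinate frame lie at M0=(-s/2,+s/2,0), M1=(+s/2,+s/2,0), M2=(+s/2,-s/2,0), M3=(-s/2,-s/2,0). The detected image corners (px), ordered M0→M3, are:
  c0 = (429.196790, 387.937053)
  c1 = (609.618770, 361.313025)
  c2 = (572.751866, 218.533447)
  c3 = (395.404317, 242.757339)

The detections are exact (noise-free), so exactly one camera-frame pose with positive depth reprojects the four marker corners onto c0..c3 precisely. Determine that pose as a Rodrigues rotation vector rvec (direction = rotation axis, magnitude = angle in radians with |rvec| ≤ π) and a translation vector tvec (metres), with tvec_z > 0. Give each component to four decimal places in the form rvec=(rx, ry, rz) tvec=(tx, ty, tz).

Intrinsics K: fx=632.7, fy=497.3, cx=306.6, cy=220.8
Marker side s = 0.17 m; corners in marker frame (Z=0):
  M0 = (-0.0850, +0.0850, 0)
  M1 = (+0.0850, +0.0850, 0)
  M2 = (+0.0850, -0.0850, 0)
  M3 = (-0.0850, -0.0850, 0)
Detected image corners:
  c0 = (429.196790, 387.937053) px
  c1 = (609.618770, 361.313025) px
  c2 = (572.751866, 218.533447) px
  c3 = (395.404317, 242.757339) px
Planar DLT: solve 8×8 A·h = b for H (H[2,2]=1):
  H  [+1091.06084 +149.47590 +502.15738]
  H  [-126.02747 +811.66435 +301.83917]
  H  [+0.07750 -0.11640 +1.00000]
B = K⁻¹H; ‖b₁‖=1.713029, ‖b₂‖=1.713029; λ = 2/(‖b₁‖+‖b₂‖) = 0.583761, sign → tz>0 ⇒ λ=+0.583761
r₁ = λ·B[:,0] = (+0.98474,-0.16803,+0.04524); r₂ = λ·B[:,1] = (+0.17084,+0.98295,-0.06795)
r₃ = r₁×r₂ = (-0.03305,+0.07465,+0.99666); SVD([r₁ r₂ r₃]) → R = UVᵀ:
  R  [+0.98474 +0.17084 -0.03305]
  R  [-0.16803 +0.98295 +0.07465]
  R  [+0.04524 -0.06795 +0.99666]
t = (+0.18043, +0.09513, +0.58376) m
tr R = 2.964358; θ = arccos((tr R − 1)/2) = 0.189073 rad = 10.833°
axis k = ((R−Rᵀ)₃₂, (R−Rᵀ)₁₃, (R−Rᵀ)₂₁) / (2 sinθ) = (-0.379356, -0.208298, -0.901500)
rvec = θ·k = (-0.071726, -0.039383, -0.170449)

rvec=(-0.0717, -0.0394, -0.1704) tvec=(0.1804, 0.0951, 0.5838)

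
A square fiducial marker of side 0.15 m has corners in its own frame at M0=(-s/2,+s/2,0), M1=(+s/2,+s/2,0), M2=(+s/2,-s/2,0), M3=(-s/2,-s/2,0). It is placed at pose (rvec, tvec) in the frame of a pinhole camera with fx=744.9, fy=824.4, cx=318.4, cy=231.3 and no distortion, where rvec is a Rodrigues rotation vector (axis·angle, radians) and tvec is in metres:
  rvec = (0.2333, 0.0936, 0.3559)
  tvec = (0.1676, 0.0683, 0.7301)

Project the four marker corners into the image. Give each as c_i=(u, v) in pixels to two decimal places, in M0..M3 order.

c0=(390.26, 351.84) c1=(531.05, 412.09) c2=(594.67, 262.32) c3=(446.06, 200.57)

Intrinsics K: fx=744.9, fy=824.4, cx=318.4, cy=231.3
Marker side s = 0.15 m; corners in marker frame (Z=0):
  M0 = (-0.0750, +0.0750, 0)
  M1 = (+0.0750, +0.0750, 0)
  M2 = (+0.0750, -0.0750, 0)
  M3 = (-0.0750, -0.0750, 0)
rvec = (0.2333, 0.0936, 0.3559), |rvec| = θ = 0.43572 rad = 24.965°
Rodrigues: sinθ=0.42207, 1−cosθ=0.09343; R = I + sinθ·[k]× + (1−cosθ)·[k]×²:
    [+0.93335 -0.33400 +0.13153]
    [+0.35549 +0.91088 -0.20959]
    [-0.04980 +0.24238 +0.96890]
t = (0.1676, 0.0683, 0.7301) m
M0: Pc = R·M0+t = (+0.07255, +0.10995, +0.75201); u = 744.9·(+0.07255)/0.75201 + 318.4 = 390.2625, v = 824.4·(+0.10995)/0.75201 + 231.3 = 351.8376
M1: Pc = R·M1+t = (+0.21255, +0.16328, +0.74454); u = 744.9·(+0.21255)/0.74454 + 318.4 = 531.0533, v = 824.4·(+0.16328)/0.74454 + 231.3 = 412.0901
M2: Pc = R·M2+t = (+0.26265, +0.02665, +0.70819); u = 744.9·(+0.26265)/0.70819 + 318.4 = 594.6676, v = 824.4·(+0.02665)/0.70819 + 231.3 = 262.3188
M3: Pc = R·M3+t = (+0.12265, -0.02668, +0.71566); u = 744.9·(+0.12265)/0.71566 + 318.4 = 446.0602, v = 824.4·(-0.02668)/0.71566 + 231.3 = 200.5687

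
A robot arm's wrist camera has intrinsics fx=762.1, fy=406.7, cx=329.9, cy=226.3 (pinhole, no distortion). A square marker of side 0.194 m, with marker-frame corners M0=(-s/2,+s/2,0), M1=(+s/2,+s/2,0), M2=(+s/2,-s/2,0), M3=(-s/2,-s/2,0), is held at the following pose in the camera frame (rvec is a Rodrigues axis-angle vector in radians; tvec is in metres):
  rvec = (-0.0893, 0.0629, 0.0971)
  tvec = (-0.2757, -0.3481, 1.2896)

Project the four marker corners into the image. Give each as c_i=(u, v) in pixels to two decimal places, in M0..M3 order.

Intrinsics K: fx=762.1, fy=406.7, cx=329.9, cy=226.3
Marker side s = 0.194 m; corners in marker frame (Z=0):
  M0 = (-0.0970, +0.0970, 0)
  M1 = (+0.0970, +0.0970, 0)
  M2 = (+0.0970, -0.0970, 0)
  M3 = (-0.0970, -0.0970, 0)
rvec = (-0.0893, 0.0629, 0.0971), |rvec| = θ = 0.14615 rad = 8.374°
Rodrigues: sinθ=0.14563, 1−cosθ=0.01066; R = I + sinθ·[k]× + (1−cosθ)·[k]×²:
    [+0.99332 -0.09956 +0.05835]
    [+0.09395 +0.99131 +0.09203]
    [-0.06700 -0.08593 +0.99405]
t = (-0.2757, -0.3481, 1.2896) m
M0: Pc = R·M0+t = (-0.38171, -0.26106, +1.28776); u = 762.1·(-0.38171)/1.28776 + 329.9 = 104.0041, v = 406.7·(-0.26106)/1.28776 + 226.3 = 143.8537
M1: Pc = R·M1+t = (-0.18901, -0.24283, +1.27476); u = 762.1·(-0.18901)/1.27476 + 329.9 = 216.9060, v = 406.7·(-0.24283)/1.27476 + 226.3 = 148.8279
M2: Pc = R·M2+t = (-0.16969, -0.43514, +1.29144); u = 762.1·(-0.16969)/1.29144 + 329.9 = 229.7623, v = 406.7·(-0.43514)/1.29144 + 226.3 = 89.2641
M3: Pc = R·M3+t = (-0.36239, -0.45337, +1.30444); u = 762.1·(-0.36239)/1.30444 + 329.9 = 118.1753, v = 406.7·(-0.45337)/1.30444 + 226.3 = 84.9469

c0=(104.00, 143.85) c1=(216.91, 148.83) c2=(229.76, 89.26) c3=(118.18, 84.95)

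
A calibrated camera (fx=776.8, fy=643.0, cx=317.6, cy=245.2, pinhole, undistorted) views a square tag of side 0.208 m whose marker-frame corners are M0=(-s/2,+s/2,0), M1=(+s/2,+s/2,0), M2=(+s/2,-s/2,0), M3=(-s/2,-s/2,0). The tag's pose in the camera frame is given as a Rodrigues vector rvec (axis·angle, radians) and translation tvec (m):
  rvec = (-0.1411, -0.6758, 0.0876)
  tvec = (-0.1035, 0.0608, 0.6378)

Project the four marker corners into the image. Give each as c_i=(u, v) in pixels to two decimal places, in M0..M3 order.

Intrinsics K: fx=776.8, fy=643.0, cx=317.6, cy=245.2
Marker side s = 0.208 m; corners in marker frame (Z=0):
  M0 = (-0.1040, +0.1040, 0)
  M1 = (+0.1040, +0.1040, 0)
  M2 = (+0.1040, -0.1040, 0)
  M3 = (-0.1040, -0.1040, 0)
rvec = (-0.1411, -0.6758, 0.0876), |rvec| = θ = 0.69591 rad = 39.873°
Rodrigues: sinθ=0.64108, 1−cosθ=0.23253; R = I + sinθ·[k]× + (1−cosθ)·[k]×²:
    [+0.77703 -0.03491 -0.62849]
    [+0.12648 +0.98676 +0.10156]
    [+0.61662 -0.15841 +0.77116]
t = (-0.1035, 0.0608, 0.6378) m
M0: Pc = R·M0+t = (-0.18794, +0.15027, +0.55720); u = 776.8·(-0.18794)/0.55720 + 317.6 = 55.5855, v = 643.0·(+0.15027)/0.55720 + 245.2 = 418.6084
M1: Pc = R·M1+t = (-0.02632, +0.17658, +0.68545); u = 776.8·(-0.02632)/0.68545 + 317.6 = 287.7727, v = 643.0·(+0.17658)/0.68545 + 245.2 = 410.8404
M2: Pc = R·M2+t = (-0.01906, -0.02867, +0.71840); u = 776.8·(-0.01906)/0.71840 + 317.6 = 296.9932, v = 643.0·(-0.02867)/0.71840 + 245.2 = 219.5406
M3: Pc = R·M3+t = (-0.18068, -0.05498, +0.59015); u = 776.8·(-0.18068)/0.59015 + 317.6 = 79.7734, v = 643.0·(-0.05498)/0.59015 + 245.2 = 185.2993

c0=(55.59, 418.61) c1=(287.77, 410.84) c2=(296.99, 219.54) c3=(79.77, 185.30)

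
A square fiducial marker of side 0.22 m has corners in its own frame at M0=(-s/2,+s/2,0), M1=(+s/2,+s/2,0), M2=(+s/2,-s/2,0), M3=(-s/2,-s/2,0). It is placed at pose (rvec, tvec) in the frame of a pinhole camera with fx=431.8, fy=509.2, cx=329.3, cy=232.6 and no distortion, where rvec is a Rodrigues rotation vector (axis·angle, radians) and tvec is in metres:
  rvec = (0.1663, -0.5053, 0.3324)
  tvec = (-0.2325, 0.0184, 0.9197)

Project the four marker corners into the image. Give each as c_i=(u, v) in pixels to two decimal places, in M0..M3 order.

Intrinsics K: fx=431.8, fy=509.2, cx=329.3, cy=232.6
Marker side s = 0.22 m; corners in marker frame (Z=0):
  M0 = (-0.1100, +0.1100, 0)
  M1 = (+0.1100, +0.1100, 0)
  M2 = (+0.1100, -0.1100, 0)
  M3 = (-0.1100, -0.1100, 0)
rvec = (0.1663, -0.5053, 0.3324), |rvec| = θ = 0.62727 rad = 35.940°
Rodrigues: sinθ=0.58694, 1−cosθ=0.19037; R = I + sinθ·[k]× + (1−cosθ)·[k]×²:
    [+0.82301 -0.35168 -0.44606]
    [+0.27037 +0.93316 -0.23687]
    [+0.49955 +0.07434 +0.86309]
t = (-0.2325, 0.0184, 0.9197) m
M0: Pc = R·M0+t = (-0.36172, +0.09131, +0.87293); u = 431.8·(-0.36172)/0.87293 + 329.3 = 150.3743, v = 509.2·(+0.09131)/0.87293 + 232.6 = 285.8617
M1: Pc = R·M1+t = (-0.18065, +0.15079, +0.98283); u = 431.8·(-0.18065)/0.98283 + 329.3 = 249.9308, v = 509.2·(+0.15079)/0.98283 + 232.6 = 310.7231
M2: Pc = R·M2+t = (-0.10328, -0.05451, +0.96647); u = 431.8·(-0.10328)/0.96647 + 329.3 = 283.1550, v = 509.2·(-0.05451)/0.96647 + 232.6 = 203.8821
M3: Pc = R·M3+t = (-0.28435, -0.11399, +0.85657); u = 431.8·(-0.28435)/0.85657 + 329.3 = 185.9603, v = 509.2·(-0.11399)/0.85657 + 232.6 = 164.8380

c0=(150.37, 285.86) c1=(249.93, 310.72) c2=(283.15, 203.88) c3=(185.96, 164.84)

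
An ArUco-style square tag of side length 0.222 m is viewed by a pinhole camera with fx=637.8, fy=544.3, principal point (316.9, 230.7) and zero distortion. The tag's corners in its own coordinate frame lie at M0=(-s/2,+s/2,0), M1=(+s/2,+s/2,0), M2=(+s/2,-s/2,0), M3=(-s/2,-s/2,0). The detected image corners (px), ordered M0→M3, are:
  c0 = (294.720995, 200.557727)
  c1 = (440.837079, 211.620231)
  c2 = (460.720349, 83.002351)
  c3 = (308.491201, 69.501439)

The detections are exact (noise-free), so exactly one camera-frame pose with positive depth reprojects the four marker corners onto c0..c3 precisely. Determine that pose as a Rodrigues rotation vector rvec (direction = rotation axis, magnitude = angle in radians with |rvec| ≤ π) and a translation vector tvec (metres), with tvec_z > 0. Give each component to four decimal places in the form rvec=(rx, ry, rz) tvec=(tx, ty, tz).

rvec=(0.1842, -0.0545, 0.0906) tvec=(0.0878, -0.1520, 0.9388)

Intrinsics K: fx=637.8, fy=544.3, cx=316.9, cy=230.7
Marker side s = 0.222 m; corners in marker frame (Z=0):
  M0 = (-0.1110, +0.1110, 0)
  M1 = (+0.1110, +0.1110, 0)
  M2 = (+0.1110, -0.1110, 0)
  M3 = (-0.1110, -0.1110, 0)
Detected image corners:
  c0 = (294.720995, 200.557727) px
  c1 = (440.837079, 211.620231) px
  c2 = (460.720349, 83.002351) px
  c3 = (308.491201, 69.501439) px
Planar DLT: solve 8×8 A·h = b for H (H[2,2]=1):
  H  [+696.64443 -3.63609 +376.56297]
  H  [+64.58342 +611.92820 +142.59988]
  H  [+0.06643 +0.19209 +1.00000]
B = K⁻¹H; ‖b₁‖=1.065189, ‖b₂‖=1.065189; λ = 2/(‖b₁‖+‖b₂‖) = 0.938801, sign → tz>0 ⇒ λ=+0.938801
r₁ = λ·B[:,0] = (+0.99443,+0.08496,+0.06236); r₂ = λ·B[:,1] = (-0.09495,+0.97901,+0.18033)
r₃ = r₁×r₂ = (-0.04573,-0.18525,+0.98163); SVD([r₁ r₂ r₃]) → R = UVᵀ:
  R  [+0.99443 -0.09495 -0.04573]
  R  [+0.08496 +0.97901 -0.18525]
  R  [+0.06236 +0.18033 +0.98163]
t = (+0.08782, -0.15195, +0.93880) m
tr R = 2.955070; θ = arccos((tr R − 1)/2) = 0.212366 rad = 12.168°
axis k = ((R−Rᵀ)₃₂, (R−Rᵀ)₁₃, (R−Rᵀ)₂₁) / (2 sinθ) = (+0.867235, -0.256421, +0.426793)
rvec = θ·k = (+0.184171, -0.054455, +0.090636)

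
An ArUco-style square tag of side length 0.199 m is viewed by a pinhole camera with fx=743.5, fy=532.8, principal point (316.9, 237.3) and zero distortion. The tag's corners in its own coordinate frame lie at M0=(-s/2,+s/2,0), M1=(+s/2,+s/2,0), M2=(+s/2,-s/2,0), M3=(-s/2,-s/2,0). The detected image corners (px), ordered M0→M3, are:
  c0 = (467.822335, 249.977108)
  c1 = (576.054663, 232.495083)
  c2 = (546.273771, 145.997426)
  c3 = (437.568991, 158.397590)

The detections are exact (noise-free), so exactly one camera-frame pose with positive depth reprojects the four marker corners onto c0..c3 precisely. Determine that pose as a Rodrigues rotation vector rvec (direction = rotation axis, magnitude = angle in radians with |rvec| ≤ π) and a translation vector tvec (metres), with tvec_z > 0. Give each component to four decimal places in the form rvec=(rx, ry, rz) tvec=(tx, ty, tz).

rvec=(-0.0986, -0.3186, -0.2078) tvec=(0.2974, -0.0889, 1.1549)

Intrinsics K: fx=743.5, fy=532.8, cx=316.9, cy=237.3
Marker side s = 0.199 m; corners in marker frame (Z=0):
  M0 = (-0.0995, +0.0995, 0)
  M1 = (+0.0995, +0.0995, 0)
  M2 = (+0.0995, -0.0995, 0)
  M3 = (-0.0995, -0.0995, 0)
Detected image corners:
  c0 = (467.822335, 249.977108) px
  c1 = (576.054663, 232.495083) px
  c2 = (546.273771, 145.997426) px
  c3 = (437.568991, 158.397590) px
Planar DLT: solve 8×8 A·h = b for H (H[2,2]=1):
  H  [+685.79347 +122.96062 +508.34587]
  H  [-20.40440 +436.27148 +196.26714]
  H  [+0.27759 -0.05493 +1.00000]
B = K⁻¹H; ‖b₁‖=0.865912, ‖b₂‖=0.865912; λ = 2/(‖b₁‖+‖b₂‖) = 1.154851, sign → tz>0 ⇒ λ=+1.154851
r₁ = λ·B[:,0] = (+0.92858,-0.18701,+0.32058); r₂ = λ·B[:,1] = (+0.21803,+0.97388,-0.06344)
r₃ = r₁×r₂ = (-0.30034,+0.12880,+0.94510); SVD([r₁ r₂ r₃]) → R = UVᵀ:
  R  [+0.92858 +0.21803 -0.30034]
  R  [-0.18701 +0.97388 +0.12880]
  R  [+0.32058 -0.06344 +0.94510]
t = (+0.29737, -0.08894, +1.15485) m
tr R = 2.847554; θ = arccos((tr R − 1)/2) = 0.392967 rad = 22.515°
axis k = ((R−Rᵀ)₃₂, (R−Rᵀ)₁₃, (R−Rᵀ)₂₁) / (2 sinθ) = (-0.251011, -0.810740, -0.528862)
rvec = θ·k = (-0.098639, -0.318594, -0.207825)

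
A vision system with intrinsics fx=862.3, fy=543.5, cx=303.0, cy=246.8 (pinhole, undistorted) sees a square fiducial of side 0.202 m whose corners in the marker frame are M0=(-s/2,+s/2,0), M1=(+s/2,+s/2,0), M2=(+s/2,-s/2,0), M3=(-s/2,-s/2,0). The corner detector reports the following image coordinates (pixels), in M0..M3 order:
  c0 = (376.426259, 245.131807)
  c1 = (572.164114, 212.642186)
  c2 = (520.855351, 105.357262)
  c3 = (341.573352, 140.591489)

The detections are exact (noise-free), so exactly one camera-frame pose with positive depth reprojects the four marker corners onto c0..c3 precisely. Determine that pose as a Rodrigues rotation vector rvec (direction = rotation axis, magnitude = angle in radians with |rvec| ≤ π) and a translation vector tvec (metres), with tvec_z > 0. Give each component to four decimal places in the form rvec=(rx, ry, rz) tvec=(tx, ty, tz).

Intrinsics K: fx=862.3, fy=543.5, cx=303.0, cy=246.8
Marker side s = 0.202 m; corners in marker frame (Z=0):
  M0 = (-0.1010, +0.1010, 0)
  M1 = (+0.1010, +0.1010, 0)
  M2 = (+0.1010, -0.1010, 0)
  M3 = (-0.1010, -0.1010, 0)
Detected image corners:
  c0 = (376.426259, 245.131807) px
  c1 = (572.164114, 212.642186) px
  c2 = (520.855351, 105.357262) px
  c3 = (341.573352, 140.591489) px
Planar DLT: solve 8×8 A·h = b for H (H[2,2]=1):
  H  [+814.02190 +41.43735 +449.57704]
  H  [-211.68220 +457.77601 +174.33847]
  H  [-0.24891 -0.37727 +1.00000]
B = K⁻¹H; ‖b₁‖=1.096503, ‖b₂‖=1.096503; λ = 2/(‖b₁‖+‖b₂‖) = 0.911990, sign → tz>0 ⇒ λ=+0.911990
r₁ = λ·B[:,0] = (+0.94069,-0.25212,-0.22700); r₂ = λ·B[:,1] = (+0.16472,+0.92438,-0.34407)
r₃ = r₁×r₂ = (+0.29658,+0.28627,+0.91109); SVD([r₁ r₂ r₃]) → R = UVᵀ:
  R  [+0.94069 +0.16472 +0.29658]
  R  [-0.25212 +0.92438 +0.28627]
  R  [-0.22700 -0.34407 +0.91109]
t = (+0.15502, -0.12159, +0.91199) m
tr R = 2.776171; θ = arccos((tr R − 1)/2) = 0.477633 rad = 27.366°
axis k = ((R−Rᵀ)₃₂, (R−Rᵀ)₁₃, (R−Rᵀ)₂₁) / (2 sinθ) = (-0.685624, +0.569507, -0.453412)
rvec = θ·k = (-0.327477, +0.272015, -0.216565)

rvec=(-0.3275, 0.2720, -0.2166) tvec=(0.1550, -0.1216, 0.9120)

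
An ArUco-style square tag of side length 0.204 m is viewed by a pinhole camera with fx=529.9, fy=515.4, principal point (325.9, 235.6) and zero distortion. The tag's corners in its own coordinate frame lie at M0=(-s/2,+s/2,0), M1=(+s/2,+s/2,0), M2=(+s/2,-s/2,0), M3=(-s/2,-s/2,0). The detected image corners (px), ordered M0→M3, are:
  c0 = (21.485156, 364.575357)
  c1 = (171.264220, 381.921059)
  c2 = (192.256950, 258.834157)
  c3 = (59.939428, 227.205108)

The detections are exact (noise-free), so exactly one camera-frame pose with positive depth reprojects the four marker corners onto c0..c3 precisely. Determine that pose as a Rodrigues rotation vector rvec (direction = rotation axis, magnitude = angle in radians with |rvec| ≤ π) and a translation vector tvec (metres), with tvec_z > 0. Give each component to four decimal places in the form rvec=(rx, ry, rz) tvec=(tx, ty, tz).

Intrinsics K: fx=529.9, fy=515.4, cx=325.9, cy=235.6
Marker side s = 0.204 m; corners in marker frame (Z=0):
  M0 = (-0.1020, +0.1020, 0)
  M1 = (+0.1020, +0.1020, 0)
  M2 = (+0.1020, -0.1020, 0)
  M3 = (-0.1020, -0.1020, 0)
Detected image corners:
  c0 = (21.485156, 364.575357) px
  c1 = (171.264220, 381.921059) px
  c2 = (192.256950, 258.834157) px
  c3 = (59.939428, 227.205108) px
Planar DLT: solve 8×8 A·h = b for H (H[2,2]=1):
  H  [+759.07603 -195.77556 +116.46576]
  H  [+314.90373 +489.85206 +305.76375]
  H  [+0.62691 -0.47474 +1.00000]
B = K⁻¹H; ‖b₁‖=1.262662, ‖b₂‖=1.262662; λ = 2/(‖b₁‖+‖b₂‖) = 0.791978, sign → tz>0 ⇒ λ=+0.791978
r₁ = λ·B[:,0] = (+0.82914,+0.25693,+0.49650); r₂ = λ·B[:,1] = (-0.06136,+0.92459,-0.37599)
r₃ = r₁×r₂ = (-0.55566,+0.28128,+0.78238); SVD([r₁ r₂ r₃]) → R = UVᵀ:
  R  [+0.82914 -0.06136 -0.55566]
  R  [+0.25693 +0.92459 +0.28128]
  R  [+0.49650 -0.37599 +0.78238]
t = (-0.31302, +0.10782, +0.79198) m
tr R = 2.536116; θ = arccos((tr R − 1)/2) = 0.694994 rad = 39.820°
axis k = ((R−Rᵀ)₃₂, (R−Rᵀ)₁₃, (R−Rᵀ)₂₁) / (2 sinθ) = (-0.513184, -0.821511, +0.248518)
rvec = θ·k = (-0.356660, -0.570945, +0.172718)

rvec=(-0.3567, -0.5709, 0.1727) tvec=(-0.3130, 0.1078, 0.7920)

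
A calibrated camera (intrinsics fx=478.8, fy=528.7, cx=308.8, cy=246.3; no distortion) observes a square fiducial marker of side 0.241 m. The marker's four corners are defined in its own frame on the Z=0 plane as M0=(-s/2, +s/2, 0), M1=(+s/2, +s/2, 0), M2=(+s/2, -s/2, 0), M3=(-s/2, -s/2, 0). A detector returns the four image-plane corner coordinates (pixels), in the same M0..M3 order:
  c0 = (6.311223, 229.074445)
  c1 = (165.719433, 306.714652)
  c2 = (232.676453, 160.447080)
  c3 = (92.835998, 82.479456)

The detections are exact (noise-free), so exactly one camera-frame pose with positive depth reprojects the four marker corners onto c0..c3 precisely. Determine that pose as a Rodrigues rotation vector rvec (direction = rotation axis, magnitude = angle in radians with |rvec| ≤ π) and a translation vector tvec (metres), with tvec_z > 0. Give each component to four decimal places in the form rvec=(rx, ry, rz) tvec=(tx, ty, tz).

Intrinsics K: fx=478.8, fy=528.7, cx=308.8, cy=246.3
Marker side s = 0.241 m; corners in marker frame (Z=0):
  M0 = (-0.1205, +0.1205, 0)
  M1 = (+0.1205, +0.1205, 0)
  M2 = (+0.1205, -0.1205, 0)
  M3 = (-0.1205, -0.1205, 0)
Detected image corners:
  c0 = (6.311223, 229.074445) px
  c1 = (165.719433, 306.714652) px
  c2 = (232.676453, 160.447080) px
  c3 = (92.835998, 82.479456) px
Planar DLT: solve 8×8 A·h = b for H (H[2,2]=1):
  H  [+647.87054 -369.86086 +128.44853]
  H  [+368.40263 +525.28856 +192.04596]
  H  [+0.23387 -0.42270 +1.00000]
B = K⁻¹H; ‖b₁‖=1.358581, ‖b₂‖=1.358581; λ = 2/(‖b₁‖+‖b₂‖) = 0.736062, sign → tz>0 ⇒ λ=+0.736062
r₁ = λ·B[:,0] = (+0.88495,+0.43270,+0.17215); r₂ = λ·B[:,1] = (-0.36792,+0.87626,-0.31113)
r₃ = r₁×r₂ = (-0.28547,+0.21200,+0.93465); SVD([r₁ r₂ r₃]) → R = UVᵀ:
  R  [+0.88495 -0.36792 -0.28547]
  R  [+0.43270 +0.87626 +0.21200]
  R  [+0.17215 -0.31113 +0.93465]
t = (-0.27726, -0.07553, +0.73606) m
tr R = 2.695853; θ = arccos((tr R − 1)/2) = 0.558734 rad = 32.013°
axis k = ((R−Rᵀ)₃₂, (R−Rᵀ)₁₃, (R−Rᵀ)₂₁) / (2 sinθ) = (-0.493419, -0.431621, +0.755143)
rvec = θ·k = (-0.275690, -0.241161, +0.421925)

rvec=(-0.2757, -0.2412, 0.4219) tvec=(-0.2773, -0.0755, 0.7361)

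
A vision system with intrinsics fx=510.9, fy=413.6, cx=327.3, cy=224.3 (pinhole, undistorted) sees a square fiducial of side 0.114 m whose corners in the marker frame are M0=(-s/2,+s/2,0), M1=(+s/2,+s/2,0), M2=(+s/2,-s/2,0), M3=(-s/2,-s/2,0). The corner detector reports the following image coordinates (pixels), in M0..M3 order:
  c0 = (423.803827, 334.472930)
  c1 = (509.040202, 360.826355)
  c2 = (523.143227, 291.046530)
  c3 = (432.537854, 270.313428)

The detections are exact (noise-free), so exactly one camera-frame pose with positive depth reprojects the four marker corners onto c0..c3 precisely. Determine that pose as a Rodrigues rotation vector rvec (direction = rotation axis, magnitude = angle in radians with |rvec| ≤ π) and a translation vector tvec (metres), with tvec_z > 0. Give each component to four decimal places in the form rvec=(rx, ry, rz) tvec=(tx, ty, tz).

rvec=(0.2475, 0.6279, 0.1323) tvec=(0.1778, 0.1389, 0.6377)

Intrinsics K: fx=510.9, fy=413.6, cx=327.3, cy=224.3
Marker side s = 0.114 m; corners in marker frame (Z=0):
  M0 = (-0.0570, +0.0570, 0)
  M1 = (+0.0570, +0.0570, 0)
  M2 = (+0.0570, -0.0570, 0)
  M3 = (-0.0570, -0.0570, 0)
Detected image corners:
  c0 = (423.803827, 334.472930) px
  c1 = (509.040202, 360.826355) px
  c2 = (523.143227, 291.046530) px
  c3 = (432.537854, 270.313428) px
Planar DLT: solve 8×8 A·h = b for H (H[2,2]=1):
  H  [+353.25054 +99.71869 +469.77895]
  H  [-70.64796 +718.42589 +314.37482]
  H  [-0.88412 +0.42085 +1.00000]
B = K⁻¹H; ‖b₁‖=1.568139, ‖b₂‖=1.568139; λ = 2/(‖b₁‖+‖b₂‖) = 0.637699, sign → tz>0 ⇒ λ=+0.637699
r₁ = λ·B[:,0] = (+0.80211,+0.19683,-0.56380); r₂ = λ·B[:,1] = (-0.04746,+0.96215,+0.26837)
r₃ = r₁×r₂ = (+0.59528,-0.18851,+0.78109); SVD([r₁ r₂ r₃]) → R = UVᵀ:
  R  [+0.80211 -0.04746 +0.59528]
  R  [+0.19683 +0.96215 -0.18851]
  R  [-0.56380 +0.26837 +0.78109]
t = (+0.17784, +0.13888, +0.63770) m
tr R = 2.545350; θ = arccos((tr R − 1)/2) = 0.687752 rad = 39.405°
axis k = ((R−Rᵀ)₃₂, (R−Rᵀ)₁₃, (R−Rᵀ)₂₁) / (2 sinθ) = (+0.359860, +0.912950, +0.192415)
rvec = θ·k = (+0.247494, +0.627883, +0.132334)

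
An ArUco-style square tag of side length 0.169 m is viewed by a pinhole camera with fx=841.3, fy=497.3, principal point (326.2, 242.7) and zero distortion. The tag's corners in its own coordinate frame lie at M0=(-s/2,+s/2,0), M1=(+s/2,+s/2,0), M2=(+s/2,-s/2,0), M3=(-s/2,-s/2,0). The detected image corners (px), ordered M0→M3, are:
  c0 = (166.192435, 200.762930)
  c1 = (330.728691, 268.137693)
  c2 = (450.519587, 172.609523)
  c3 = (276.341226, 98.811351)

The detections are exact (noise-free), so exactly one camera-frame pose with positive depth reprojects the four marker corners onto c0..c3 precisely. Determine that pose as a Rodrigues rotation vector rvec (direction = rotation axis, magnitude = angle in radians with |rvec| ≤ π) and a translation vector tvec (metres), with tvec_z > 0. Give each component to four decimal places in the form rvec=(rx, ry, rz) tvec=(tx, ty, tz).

rvec=(0.2935, 0.0213, 0.6136) tvec=(-0.0176, -0.0771, 0.6893)

Intrinsics K: fx=841.3, fy=497.3, cx=326.2, cy=242.7
Marker side s = 0.169 m; corners in marker frame (Z=0):
  M0 = (-0.0845, +0.0845, 0)
  M1 = (+0.0845, +0.0845, 0)
  M2 = (+0.0845, -0.0845, 0)
  M3 = (-0.0845, -0.0845, 0)
Detected image corners:
  c0 = (166.192435, 200.762930) px
  c1 = (330.728691, 268.137693) px
  c2 = (450.519587, 172.609523) px
  c3 = (276.341226, 98.811351) px
Planar DLT: solve 8×8 A·h = b for H (H[2,2]=1):
  H  [+1030.82638 -557.30990 +304.68336]
  H  [+434.98123 +658.64454 +187.04988]
  H  [+0.09702 +0.40275 +1.00000]
B = K⁻¹H; ‖b₁‖=1.450667, ‖b₂‖=1.450667; λ = 2/(‖b₁‖+‖b₂‖) = 0.689338, sign → tz>0 ⇒ λ=+0.689338
r₁ = λ·B[:,0] = (+0.81870,+0.57031,+0.06688); r₂ = λ·B[:,1] = (-0.56429,+0.77749,+0.27763)
r₃ = r₁×r₂ = (+0.10634,-0.26503,+0.95836); SVD([r₁ r₂ r₃]) → R = UVᵀ:
  R  [+0.81870 -0.56429 +0.10634]
  R  [+0.57031 +0.77749 -0.26503]
  R  [+0.06688 +0.27763 +0.95836]
t = (-0.01763, -0.07714, +0.68934) m
tr R = 2.554551; θ = arccos((tr R − 1)/2) = 0.680472 rad = 38.988°
axis k = ((R−Rᵀ)₃₂, (R−Rᵀ)₁₃, (R−Rᵀ)₂₁) / (2 sinθ) = (+0.431261, +0.031357, +0.901682)
rvec = θ·k = (+0.293461, +0.021338, +0.613570)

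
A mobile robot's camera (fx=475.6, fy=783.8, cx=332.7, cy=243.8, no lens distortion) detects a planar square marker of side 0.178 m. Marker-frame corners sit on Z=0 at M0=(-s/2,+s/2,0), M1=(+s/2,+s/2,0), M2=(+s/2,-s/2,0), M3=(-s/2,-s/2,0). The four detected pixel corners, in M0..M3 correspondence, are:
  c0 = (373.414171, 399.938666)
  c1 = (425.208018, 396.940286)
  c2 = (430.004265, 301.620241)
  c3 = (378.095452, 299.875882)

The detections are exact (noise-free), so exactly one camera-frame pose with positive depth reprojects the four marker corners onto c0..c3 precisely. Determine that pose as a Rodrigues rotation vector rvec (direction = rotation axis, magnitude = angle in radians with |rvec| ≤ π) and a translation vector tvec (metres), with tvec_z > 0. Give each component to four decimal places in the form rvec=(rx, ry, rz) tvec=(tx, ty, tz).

rvec=(0.0664, -0.3945, 0.0602) tvec=(0.2068, 0.1910, 1.4131)

Intrinsics K: fx=475.6, fy=783.8, cx=332.7, cy=243.8
Marker side s = 0.178 m; corners in marker frame (Z=0):
  M0 = (-0.0890, +0.0890, 0)
  M1 = (+0.0890, +0.0890, 0)
  M2 = (+0.0890, -0.0890, 0)
  M3 = (-0.0890, -0.0890, 0)
Detected image corners:
  c0 = (373.414171, 399.938666) px
  c1 = (425.208018, 396.940286) px
  c2 = (430.004265, 301.620241) px
  c3 = (378.095452, 299.875882) px
Planar DLT: solve 8×8 A·h = b for H (H[2,2]=1):
  H  [+400.95030 -11.60543 +402.30246]
  H  [+91.86613 +561.58090 +349.74876]
  H  [+0.27298 +0.03740 +1.00000]
B = K⁻¹H; ‖b₁‖=0.707651, ‖b₂‖=0.707651; λ = 2/(‖b₁‖+‖b₂‖) = 1.413126, sign → tz>0 ⇒ λ=+1.413126
r₁ = λ·B[:,0] = (+0.92147,+0.04564,+0.38576); r₂ = λ·B[:,1] = (-0.07146,+0.99604,+0.05286)
r₃ = r₁×r₂ = (-0.38182,-0.07627,+0.92108); SVD([r₁ r₂ r₃]) → R = UVᵀ:
  R  [+0.92147 -0.07146 -0.38182]
  R  [+0.04564 +0.99604 -0.07627]
  R  [+0.38576 +0.05286 +0.92108]
t = (+0.20681, +0.19102, +1.41313) m
tr R = 2.838597; θ = arccos((tr R − 1)/2) = 0.404502 rad = 23.176°
axis k = ((R−Rᵀ)₃₂, (R−Rᵀ)₁₃, (R−Rᵀ)₂₁) / (2 sinθ) = (+0.164053, -0.975170, +0.148764)
rvec = θ·k = (+0.066360, -0.394459, +0.060175)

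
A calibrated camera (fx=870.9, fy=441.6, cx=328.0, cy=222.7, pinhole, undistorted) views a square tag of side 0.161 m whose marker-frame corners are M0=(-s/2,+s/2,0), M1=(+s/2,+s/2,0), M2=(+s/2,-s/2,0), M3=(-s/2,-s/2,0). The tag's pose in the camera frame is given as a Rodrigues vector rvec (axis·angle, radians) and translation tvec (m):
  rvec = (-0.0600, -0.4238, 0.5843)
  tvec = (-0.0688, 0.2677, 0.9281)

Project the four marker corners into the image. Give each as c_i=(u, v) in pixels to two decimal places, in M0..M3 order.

c0=(159.31, 367.97) c1=(281.48, 399.96) c2=(358.18, 333.79) c3=(244.77, 298.45)

Intrinsics K: fx=870.9, fy=441.6, cx=328.0, cy=222.7
Marker side s = 0.161 m; corners in marker frame (Z=0):
  M0 = (-0.0805, +0.0805, 0)
  M1 = (+0.0805, +0.0805, 0)
  M2 = (+0.0805, -0.0805, 0)
  M3 = (-0.0805, -0.0805, 0)
rvec = (-0.0600, -0.4238, 0.5843), |rvec| = θ = 0.72430 rad = 41.499°
Rodrigues: sinθ=0.66261, 1−cosθ=0.25104; R = I + sinθ·[k]× + (1−cosθ)·[k]×²:
    [+0.75068 -0.52237 -0.40448]
    [+0.54670 +0.83491 -0.06360]
    [+0.37093 -0.17338 +0.91233]
t = (-0.0688, 0.2677, 0.9281) m
M0: Pc = R·M0+t = (-0.17128, +0.29090, +0.88428); u = 870.9·(-0.17128)/0.88428 + 328.0 = 159.3115, v = 441.6·(+0.29090)/0.88428 + 222.7 = 367.9721
M1: Pc = R·M1+t = (-0.05042, +0.37892, +0.94400); u = 870.9·(-0.05042)/0.94400 + 328.0 = 281.4841, v = 441.6·(+0.37892)/0.94400 + 222.7 = 399.9569
M2: Pc = R·M2+t = (+0.03368, +0.24450, +0.97192); u = 870.9·(+0.03368)/0.97192 + 328.0 = 358.1801, v = 441.6·(+0.24450)/0.97192 + 222.7 = 333.7907
M3: Pc = R·M3+t = (-0.08718, +0.15648, +0.91220); u = 870.9·(-0.08718)/0.91220 + 328.0 = 244.7673, v = 441.6·(+0.15648)/0.91220 + 222.7 = 298.4530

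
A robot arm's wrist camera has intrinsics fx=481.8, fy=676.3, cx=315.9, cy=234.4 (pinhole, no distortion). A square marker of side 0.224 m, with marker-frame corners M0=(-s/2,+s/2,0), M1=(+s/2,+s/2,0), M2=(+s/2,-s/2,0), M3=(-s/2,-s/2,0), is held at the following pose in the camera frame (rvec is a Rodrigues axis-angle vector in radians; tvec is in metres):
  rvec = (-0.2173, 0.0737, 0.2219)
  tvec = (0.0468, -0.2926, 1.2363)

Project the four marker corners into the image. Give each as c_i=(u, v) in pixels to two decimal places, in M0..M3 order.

c0=(281.47, 118.65) c1=(368.16, 143.06) c2=(385.78, 30.89) c3=(301.92, 9.28)

Intrinsics K: fx=481.8, fy=676.3, cx=315.9, cy=234.4
Marker side s = 0.224 m; corners in marker frame (Z=0):
  M0 = (-0.1120, +0.1120, 0)
  M1 = (+0.1120, +0.1120, 0)
  M2 = (+0.1120, -0.1120, 0)
  M3 = (-0.1120, -0.1120, 0)
rvec = (-0.2173, 0.0737, 0.2219), |rvec| = θ = 0.31920 rad = 18.289°
Rodrigues: sinθ=0.31381, 1−cosθ=0.05051; R = I + sinθ·[k]× + (1−cosθ)·[k]×²:
    [+0.97290 -0.22609 +0.04855]
    [+0.21021 +0.95218 +0.22174]
    [-0.09636 -0.20552 +0.97390]
t = (0.0468, -0.2926, 1.2363) m
M0: Pc = R·M0+t = (-0.08749, -0.20950, +1.22407); u = 481.8·(-0.08749)/1.22407 + 315.9 = 281.4650, v = 676.3·(-0.20950)/1.22407 + 234.4 = 118.6516
M1: Pc = R·M1+t = (+0.13044, -0.16241, +1.20249); u = 481.8·(+0.13044)/1.20249 + 315.9 = 368.1641, v = 676.3·(-0.16241)/1.20249 + 234.4 = 143.0566
M2: Pc = R·M2+t = (+0.18109, -0.37570, +1.24853); u = 481.8·(+0.18109)/1.24853 + 315.9 = 385.7804, v = 676.3·(-0.37570)/1.24853 + 234.4 = 30.8911
M3: Pc = R·M3+t = (-0.03684, -0.42279, +1.27011); u = 481.8·(-0.03684)/1.27011 + 315.9 = 301.9244, v = 676.3·(-0.42279)/1.27011 + 234.4 = 9.2769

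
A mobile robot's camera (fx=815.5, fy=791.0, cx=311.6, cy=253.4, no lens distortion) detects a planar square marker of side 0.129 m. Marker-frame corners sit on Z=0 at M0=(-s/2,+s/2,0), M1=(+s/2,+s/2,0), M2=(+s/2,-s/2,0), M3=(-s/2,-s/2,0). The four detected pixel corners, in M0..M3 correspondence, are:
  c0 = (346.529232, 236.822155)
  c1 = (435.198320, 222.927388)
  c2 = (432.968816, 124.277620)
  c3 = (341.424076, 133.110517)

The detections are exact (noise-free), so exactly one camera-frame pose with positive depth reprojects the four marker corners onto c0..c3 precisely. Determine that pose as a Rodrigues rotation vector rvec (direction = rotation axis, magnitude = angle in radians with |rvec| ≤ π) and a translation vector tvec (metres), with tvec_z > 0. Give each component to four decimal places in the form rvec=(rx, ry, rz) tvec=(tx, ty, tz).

rvec=(0.2166, -0.4448, -0.1082) tvec=(0.0967, -0.0931, 1.0020)

Intrinsics K: fx=815.5, fy=791.0, cx=311.6, cy=253.4
Marker side s = 0.129 m; corners in marker frame (Z=0):
  M0 = (-0.0645, +0.0645, 0)
  M1 = (+0.0645, +0.0645, 0)
  M2 = (+0.0645, -0.0645, 0)
  M3 = (-0.0645, -0.0645, 0)
Detected image corners:
  c0 = (346.529232, 236.822155) px
  c1 = (435.198320, 222.927388) px
  c2 = (432.968816, 124.277620) px
  c3 = (341.424076, 133.110517) px
Planar DLT: solve 8×8 A·h = b for H (H[2,2]=1):
  H  [+859.28246 +117.82464 +390.25959]
  H  [-14.21202 +825.15806 +179.88512]
  H  [+0.41371 +0.23056 +1.00000]
B = K⁻¹H; ‖b₁‖=0.997960, ‖b₂‖=0.997960; λ = 2/(‖b₁‖+‖b₂‖) = 1.002044, sign → tz>0 ⇒ λ=+1.002044
r₁ = λ·B[:,0] = (+0.89744,-0.15081,+0.41455); r₂ = λ·B[:,1] = (+0.05650,+0.97131,+0.23103)
r₃ = r₁×r₂ = (-0.43750,-0.18391,+0.88021); SVD([r₁ r₂ r₃]) → R = UVᵀ:
  R  [+0.89744 +0.05650 -0.43750]
  R  [-0.15081 +0.97131 -0.18391]
  R  [+0.41455 +0.23103 +0.88021]
t = (+0.09665, -0.09313, +1.00204) m
tr R = 2.748958; θ = arccos((tr R − 1)/2) = 0.506435 rad = 29.017°
axis k = ((R−Rᵀ)₃₂, (R−Rᵀ)₁₃, (R−Rᵀ)₂₁) / (2 sinθ) = (+0.427715, -0.878291, -0.213694)
rvec = θ·k = (+0.216610, -0.444798, -0.108222)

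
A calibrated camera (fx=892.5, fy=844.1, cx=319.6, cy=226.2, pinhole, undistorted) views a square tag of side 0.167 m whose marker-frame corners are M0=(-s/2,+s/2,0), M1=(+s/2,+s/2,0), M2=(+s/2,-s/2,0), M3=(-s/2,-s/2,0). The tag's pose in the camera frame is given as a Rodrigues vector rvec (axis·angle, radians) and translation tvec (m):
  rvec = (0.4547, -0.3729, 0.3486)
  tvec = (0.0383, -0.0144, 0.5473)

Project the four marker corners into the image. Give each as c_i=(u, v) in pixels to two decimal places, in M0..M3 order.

Intrinsics K: fx=892.5, fy=844.1, cx=319.6, cy=226.2
Marker side s = 0.167 m; corners in marker frame (Z=0):
  M0 = (-0.0835, +0.0835, 0)
  M1 = (+0.0835, +0.0835, 0)
  M2 = (+0.0835, -0.0835, 0)
  M3 = (-0.0835, -0.0835, 0)
rvec = (0.4547, -0.3729, 0.3486), |rvec| = θ = 0.68361 rad = 39.168°
Rodrigues: sinθ=0.63160, 1−cosθ=0.22470; R = I + sinθ·[k]× + (1−cosθ)·[k]×²:
    [+0.87471 -0.40360 -0.26831]
    [+0.24055 +0.84216 -0.48261]
    [+0.42074 +0.35760 +0.83373]
t = (0.0383, -0.0144, 0.5473) m
M0: Pc = R·M0+t = (-0.06844, +0.03583, +0.54203); u = 892.5·(-0.06844)/0.54203 + 319.6 = 206.9087, v = 844.1·(+0.03583)/0.54203 + 226.2 = 282.0049
M1: Pc = R·M1+t = (+0.07764, +0.07601, +0.61229); u = 892.5·(+0.07764)/0.61229 + 319.6 = 432.7669, v = 844.1·(+0.07601)/0.61229 + 226.2 = 330.9809
M2: Pc = R·M2+t = (+0.14504, -0.06463, +0.55257); u = 892.5·(+0.14504)/0.55257 + 319.6 = 553.8630, v = 844.1·(-0.06463)/0.55257 + 226.2 = 127.4657
M3: Pc = R·M3+t = (-0.00104, -0.10481, +0.48231); u = 892.5·(-0.00104)/0.48231 + 319.6 = 317.6808, v = 844.1·(-0.10481)/0.48231 + 226.2 = 42.7769

c0=(206.91, 282.00) c1=(432.77, 330.98) c2=(553.86, 127.47) c3=(317.68, 42.78)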